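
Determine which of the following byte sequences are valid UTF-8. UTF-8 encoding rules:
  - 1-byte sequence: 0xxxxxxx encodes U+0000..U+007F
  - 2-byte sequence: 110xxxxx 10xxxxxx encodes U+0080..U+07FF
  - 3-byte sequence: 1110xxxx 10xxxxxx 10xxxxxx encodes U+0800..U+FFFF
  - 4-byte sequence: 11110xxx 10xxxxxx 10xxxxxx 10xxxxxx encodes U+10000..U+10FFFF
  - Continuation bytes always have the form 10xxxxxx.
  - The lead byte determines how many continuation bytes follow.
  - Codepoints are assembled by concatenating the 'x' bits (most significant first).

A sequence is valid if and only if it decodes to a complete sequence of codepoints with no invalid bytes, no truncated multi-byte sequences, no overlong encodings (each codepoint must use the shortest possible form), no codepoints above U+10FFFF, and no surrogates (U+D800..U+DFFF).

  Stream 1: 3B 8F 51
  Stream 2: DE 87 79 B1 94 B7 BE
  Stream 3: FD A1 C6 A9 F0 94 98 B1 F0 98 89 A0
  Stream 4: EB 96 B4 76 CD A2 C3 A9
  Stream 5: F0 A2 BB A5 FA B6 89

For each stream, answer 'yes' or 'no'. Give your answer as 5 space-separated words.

Answer: no no no yes no

Derivation:
Stream 1: error at byte offset 1. INVALID
Stream 2: error at byte offset 3. INVALID
Stream 3: error at byte offset 0. INVALID
Stream 4: decodes cleanly. VALID
Stream 5: error at byte offset 4. INVALID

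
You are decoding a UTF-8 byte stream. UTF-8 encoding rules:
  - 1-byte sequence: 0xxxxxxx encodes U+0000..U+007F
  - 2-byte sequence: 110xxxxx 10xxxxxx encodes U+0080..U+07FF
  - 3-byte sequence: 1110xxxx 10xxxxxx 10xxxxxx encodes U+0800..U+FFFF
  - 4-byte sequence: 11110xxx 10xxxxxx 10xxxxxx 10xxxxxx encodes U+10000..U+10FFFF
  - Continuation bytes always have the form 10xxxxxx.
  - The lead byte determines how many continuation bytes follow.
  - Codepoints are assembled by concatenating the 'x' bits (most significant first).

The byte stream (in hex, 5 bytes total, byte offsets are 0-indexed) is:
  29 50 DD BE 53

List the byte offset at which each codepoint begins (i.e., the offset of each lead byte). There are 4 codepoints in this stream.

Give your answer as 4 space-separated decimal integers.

Answer: 0 1 2 4

Derivation:
Byte[0]=29: 1-byte ASCII. cp=U+0029
Byte[1]=50: 1-byte ASCII. cp=U+0050
Byte[2]=DD: 2-byte lead, need 1 cont bytes. acc=0x1D
Byte[3]=BE: continuation. acc=(acc<<6)|0x3E=0x77E
Completed: cp=U+077E (starts at byte 2)
Byte[4]=53: 1-byte ASCII. cp=U+0053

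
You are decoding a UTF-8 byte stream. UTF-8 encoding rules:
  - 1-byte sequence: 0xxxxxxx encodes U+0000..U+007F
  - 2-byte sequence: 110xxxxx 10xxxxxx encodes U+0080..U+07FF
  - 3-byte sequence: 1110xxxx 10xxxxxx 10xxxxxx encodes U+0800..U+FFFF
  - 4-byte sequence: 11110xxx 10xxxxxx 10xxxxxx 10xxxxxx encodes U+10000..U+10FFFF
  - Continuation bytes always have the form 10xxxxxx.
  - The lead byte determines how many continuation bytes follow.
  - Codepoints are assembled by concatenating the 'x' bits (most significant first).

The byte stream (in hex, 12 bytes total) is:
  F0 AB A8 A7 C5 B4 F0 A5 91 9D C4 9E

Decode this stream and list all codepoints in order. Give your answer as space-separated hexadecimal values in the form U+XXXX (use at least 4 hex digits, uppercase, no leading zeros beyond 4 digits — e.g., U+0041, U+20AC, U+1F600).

Byte[0]=F0: 4-byte lead, need 3 cont bytes. acc=0x0
Byte[1]=AB: continuation. acc=(acc<<6)|0x2B=0x2B
Byte[2]=A8: continuation. acc=(acc<<6)|0x28=0xAE8
Byte[3]=A7: continuation. acc=(acc<<6)|0x27=0x2BA27
Completed: cp=U+2BA27 (starts at byte 0)
Byte[4]=C5: 2-byte lead, need 1 cont bytes. acc=0x5
Byte[5]=B4: continuation. acc=(acc<<6)|0x34=0x174
Completed: cp=U+0174 (starts at byte 4)
Byte[6]=F0: 4-byte lead, need 3 cont bytes. acc=0x0
Byte[7]=A5: continuation. acc=(acc<<6)|0x25=0x25
Byte[8]=91: continuation. acc=(acc<<6)|0x11=0x951
Byte[9]=9D: continuation. acc=(acc<<6)|0x1D=0x2545D
Completed: cp=U+2545D (starts at byte 6)
Byte[10]=C4: 2-byte lead, need 1 cont bytes. acc=0x4
Byte[11]=9E: continuation. acc=(acc<<6)|0x1E=0x11E
Completed: cp=U+011E (starts at byte 10)

Answer: U+2BA27 U+0174 U+2545D U+011E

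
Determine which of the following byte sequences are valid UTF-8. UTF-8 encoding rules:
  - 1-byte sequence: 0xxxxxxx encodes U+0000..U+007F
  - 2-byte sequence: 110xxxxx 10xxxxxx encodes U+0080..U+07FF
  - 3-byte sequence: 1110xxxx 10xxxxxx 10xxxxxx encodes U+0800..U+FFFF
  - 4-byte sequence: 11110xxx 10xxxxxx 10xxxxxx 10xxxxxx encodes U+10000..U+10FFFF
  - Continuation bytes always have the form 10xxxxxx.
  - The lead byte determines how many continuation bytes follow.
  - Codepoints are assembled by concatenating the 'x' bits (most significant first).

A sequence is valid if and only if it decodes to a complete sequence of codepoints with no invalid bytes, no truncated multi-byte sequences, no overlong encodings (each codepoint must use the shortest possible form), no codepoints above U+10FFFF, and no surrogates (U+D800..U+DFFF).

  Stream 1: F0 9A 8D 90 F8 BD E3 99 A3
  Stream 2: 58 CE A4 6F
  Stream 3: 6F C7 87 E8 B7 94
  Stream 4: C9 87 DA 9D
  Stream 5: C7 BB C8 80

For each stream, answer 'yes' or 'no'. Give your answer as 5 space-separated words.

Stream 1: error at byte offset 4. INVALID
Stream 2: decodes cleanly. VALID
Stream 3: decodes cleanly. VALID
Stream 4: decodes cleanly. VALID
Stream 5: decodes cleanly. VALID

Answer: no yes yes yes yes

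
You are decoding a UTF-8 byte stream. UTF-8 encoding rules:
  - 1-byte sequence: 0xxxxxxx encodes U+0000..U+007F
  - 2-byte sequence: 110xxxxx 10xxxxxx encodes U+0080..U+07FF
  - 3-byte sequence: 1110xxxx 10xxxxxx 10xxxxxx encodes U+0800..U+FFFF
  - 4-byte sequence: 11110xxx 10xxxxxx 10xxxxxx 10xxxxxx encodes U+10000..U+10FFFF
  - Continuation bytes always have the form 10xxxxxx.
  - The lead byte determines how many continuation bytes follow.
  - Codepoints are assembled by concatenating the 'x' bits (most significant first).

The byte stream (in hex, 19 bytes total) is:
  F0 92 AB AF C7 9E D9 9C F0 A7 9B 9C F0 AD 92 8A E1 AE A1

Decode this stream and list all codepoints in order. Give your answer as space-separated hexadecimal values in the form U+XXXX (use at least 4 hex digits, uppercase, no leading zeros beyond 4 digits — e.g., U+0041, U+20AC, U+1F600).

Answer: U+12AEF U+01DE U+065C U+276DC U+2D48A U+1BA1

Derivation:
Byte[0]=F0: 4-byte lead, need 3 cont bytes. acc=0x0
Byte[1]=92: continuation. acc=(acc<<6)|0x12=0x12
Byte[2]=AB: continuation. acc=(acc<<6)|0x2B=0x4AB
Byte[3]=AF: continuation. acc=(acc<<6)|0x2F=0x12AEF
Completed: cp=U+12AEF (starts at byte 0)
Byte[4]=C7: 2-byte lead, need 1 cont bytes. acc=0x7
Byte[5]=9E: continuation. acc=(acc<<6)|0x1E=0x1DE
Completed: cp=U+01DE (starts at byte 4)
Byte[6]=D9: 2-byte lead, need 1 cont bytes. acc=0x19
Byte[7]=9C: continuation. acc=(acc<<6)|0x1C=0x65C
Completed: cp=U+065C (starts at byte 6)
Byte[8]=F0: 4-byte lead, need 3 cont bytes. acc=0x0
Byte[9]=A7: continuation. acc=(acc<<6)|0x27=0x27
Byte[10]=9B: continuation. acc=(acc<<6)|0x1B=0x9DB
Byte[11]=9C: continuation. acc=(acc<<6)|0x1C=0x276DC
Completed: cp=U+276DC (starts at byte 8)
Byte[12]=F0: 4-byte lead, need 3 cont bytes. acc=0x0
Byte[13]=AD: continuation. acc=(acc<<6)|0x2D=0x2D
Byte[14]=92: continuation. acc=(acc<<6)|0x12=0xB52
Byte[15]=8A: continuation. acc=(acc<<6)|0x0A=0x2D48A
Completed: cp=U+2D48A (starts at byte 12)
Byte[16]=E1: 3-byte lead, need 2 cont bytes. acc=0x1
Byte[17]=AE: continuation. acc=(acc<<6)|0x2E=0x6E
Byte[18]=A1: continuation. acc=(acc<<6)|0x21=0x1BA1
Completed: cp=U+1BA1 (starts at byte 16)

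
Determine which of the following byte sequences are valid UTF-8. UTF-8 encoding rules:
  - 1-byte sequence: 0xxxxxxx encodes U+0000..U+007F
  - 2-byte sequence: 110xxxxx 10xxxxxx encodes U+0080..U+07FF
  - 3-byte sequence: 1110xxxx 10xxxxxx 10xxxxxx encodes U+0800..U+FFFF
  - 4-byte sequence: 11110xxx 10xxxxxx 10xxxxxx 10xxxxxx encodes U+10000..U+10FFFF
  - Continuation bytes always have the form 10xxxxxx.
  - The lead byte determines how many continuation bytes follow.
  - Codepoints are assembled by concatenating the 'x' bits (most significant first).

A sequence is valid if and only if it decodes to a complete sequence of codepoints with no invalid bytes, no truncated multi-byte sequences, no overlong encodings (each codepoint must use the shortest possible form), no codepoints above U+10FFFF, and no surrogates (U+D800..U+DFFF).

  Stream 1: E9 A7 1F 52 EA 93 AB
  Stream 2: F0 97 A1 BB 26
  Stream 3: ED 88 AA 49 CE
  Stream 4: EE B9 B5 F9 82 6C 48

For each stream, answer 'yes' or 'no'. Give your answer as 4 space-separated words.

Answer: no yes no no

Derivation:
Stream 1: error at byte offset 2. INVALID
Stream 2: decodes cleanly. VALID
Stream 3: error at byte offset 5. INVALID
Stream 4: error at byte offset 3. INVALID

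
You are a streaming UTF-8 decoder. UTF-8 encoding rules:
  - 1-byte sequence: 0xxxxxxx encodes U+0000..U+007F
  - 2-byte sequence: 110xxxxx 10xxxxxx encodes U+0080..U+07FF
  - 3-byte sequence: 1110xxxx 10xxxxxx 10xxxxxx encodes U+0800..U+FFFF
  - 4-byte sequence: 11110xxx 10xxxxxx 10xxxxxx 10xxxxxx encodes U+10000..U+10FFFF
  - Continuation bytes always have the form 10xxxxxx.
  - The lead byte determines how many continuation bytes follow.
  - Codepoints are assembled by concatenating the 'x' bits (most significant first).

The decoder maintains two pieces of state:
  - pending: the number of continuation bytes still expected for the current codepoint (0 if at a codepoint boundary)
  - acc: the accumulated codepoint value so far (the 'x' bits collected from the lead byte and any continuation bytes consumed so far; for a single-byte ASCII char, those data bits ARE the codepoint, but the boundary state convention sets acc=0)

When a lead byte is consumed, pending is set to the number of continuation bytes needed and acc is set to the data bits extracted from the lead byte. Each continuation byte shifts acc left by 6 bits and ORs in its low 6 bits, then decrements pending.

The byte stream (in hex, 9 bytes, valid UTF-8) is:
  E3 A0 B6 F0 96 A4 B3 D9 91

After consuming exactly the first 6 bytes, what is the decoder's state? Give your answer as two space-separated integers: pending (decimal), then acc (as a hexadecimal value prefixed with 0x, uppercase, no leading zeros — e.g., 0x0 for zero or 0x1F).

Byte[0]=E3: 3-byte lead. pending=2, acc=0x3
Byte[1]=A0: continuation. acc=(acc<<6)|0x20=0xE0, pending=1
Byte[2]=B6: continuation. acc=(acc<<6)|0x36=0x3836, pending=0
Byte[3]=F0: 4-byte lead. pending=3, acc=0x0
Byte[4]=96: continuation. acc=(acc<<6)|0x16=0x16, pending=2
Byte[5]=A4: continuation. acc=(acc<<6)|0x24=0x5A4, pending=1

Answer: 1 0x5A4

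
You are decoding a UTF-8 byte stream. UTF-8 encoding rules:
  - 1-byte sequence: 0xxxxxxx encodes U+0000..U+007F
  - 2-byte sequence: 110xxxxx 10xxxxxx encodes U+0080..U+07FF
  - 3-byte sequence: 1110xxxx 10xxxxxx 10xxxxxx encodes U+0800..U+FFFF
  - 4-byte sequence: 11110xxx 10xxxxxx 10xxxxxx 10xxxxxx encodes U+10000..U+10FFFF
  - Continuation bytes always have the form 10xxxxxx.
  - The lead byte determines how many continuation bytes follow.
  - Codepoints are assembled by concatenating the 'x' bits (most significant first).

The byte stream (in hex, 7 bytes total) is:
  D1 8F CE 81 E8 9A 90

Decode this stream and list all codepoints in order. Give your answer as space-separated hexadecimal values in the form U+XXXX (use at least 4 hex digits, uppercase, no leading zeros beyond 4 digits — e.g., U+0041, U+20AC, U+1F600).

Byte[0]=D1: 2-byte lead, need 1 cont bytes. acc=0x11
Byte[1]=8F: continuation. acc=(acc<<6)|0x0F=0x44F
Completed: cp=U+044F (starts at byte 0)
Byte[2]=CE: 2-byte lead, need 1 cont bytes. acc=0xE
Byte[3]=81: continuation. acc=(acc<<6)|0x01=0x381
Completed: cp=U+0381 (starts at byte 2)
Byte[4]=E8: 3-byte lead, need 2 cont bytes. acc=0x8
Byte[5]=9A: continuation. acc=(acc<<6)|0x1A=0x21A
Byte[6]=90: continuation. acc=(acc<<6)|0x10=0x8690
Completed: cp=U+8690 (starts at byte 4)

Answer: U+044F U+0381 U+8690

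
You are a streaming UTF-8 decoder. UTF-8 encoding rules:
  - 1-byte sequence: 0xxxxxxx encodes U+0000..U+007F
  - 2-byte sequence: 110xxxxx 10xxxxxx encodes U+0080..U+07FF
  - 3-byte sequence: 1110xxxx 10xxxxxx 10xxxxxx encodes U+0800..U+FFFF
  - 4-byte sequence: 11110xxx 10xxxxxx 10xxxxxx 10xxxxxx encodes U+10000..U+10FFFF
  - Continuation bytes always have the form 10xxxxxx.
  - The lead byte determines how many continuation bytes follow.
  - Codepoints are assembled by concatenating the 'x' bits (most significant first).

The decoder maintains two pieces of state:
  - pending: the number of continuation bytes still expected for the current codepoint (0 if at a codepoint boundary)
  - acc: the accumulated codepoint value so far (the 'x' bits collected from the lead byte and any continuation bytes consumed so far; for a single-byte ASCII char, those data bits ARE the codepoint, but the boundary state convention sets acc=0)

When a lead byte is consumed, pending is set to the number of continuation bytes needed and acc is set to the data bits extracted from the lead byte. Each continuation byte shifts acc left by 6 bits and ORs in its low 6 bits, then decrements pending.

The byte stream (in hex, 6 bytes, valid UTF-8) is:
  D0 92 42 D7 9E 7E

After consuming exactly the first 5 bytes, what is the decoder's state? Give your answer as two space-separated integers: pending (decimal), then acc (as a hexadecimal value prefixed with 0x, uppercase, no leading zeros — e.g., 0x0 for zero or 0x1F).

Answer: 0 0x5DE

Derivation:
Byte[0]=D0: 2-byte lead. pending=1, acc=0x10
Byte[1]=92: continuation. acc=(acc<<6)|0x12=0x412, pending=0
Byte[2]=42: 1-byte. pending=0, acc=0x0
Byte[3]=D7: 2-byte lead. pending=1, acc=0x17
Byte[4]=9E: continuation. acc=(acc<<6)|0x1E=0x5DE, pending=0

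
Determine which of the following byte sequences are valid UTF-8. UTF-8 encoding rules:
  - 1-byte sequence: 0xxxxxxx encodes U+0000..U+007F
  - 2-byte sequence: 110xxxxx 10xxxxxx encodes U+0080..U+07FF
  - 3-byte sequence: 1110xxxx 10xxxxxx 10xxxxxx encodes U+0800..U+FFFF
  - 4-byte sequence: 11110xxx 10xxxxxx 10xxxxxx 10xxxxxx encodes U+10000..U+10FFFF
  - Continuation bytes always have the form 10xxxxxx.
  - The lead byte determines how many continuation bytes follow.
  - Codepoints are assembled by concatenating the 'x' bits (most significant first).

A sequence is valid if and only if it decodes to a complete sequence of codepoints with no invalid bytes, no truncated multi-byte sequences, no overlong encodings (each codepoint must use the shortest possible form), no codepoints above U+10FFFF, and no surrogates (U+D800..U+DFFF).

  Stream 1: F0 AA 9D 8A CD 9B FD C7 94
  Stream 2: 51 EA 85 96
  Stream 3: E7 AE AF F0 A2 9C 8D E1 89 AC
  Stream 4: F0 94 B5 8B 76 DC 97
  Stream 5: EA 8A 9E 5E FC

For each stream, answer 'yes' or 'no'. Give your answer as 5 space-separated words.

Stream 1: error at byte offset 6. INVALID
Stream 2: decodes cleanly. VALID
Stream 3: decodes cleanly. VALID
Stream 4: decodes cleanly. VALID
Stream 5: error at byte offset 4. INVALID

Answer: no yes yes yes no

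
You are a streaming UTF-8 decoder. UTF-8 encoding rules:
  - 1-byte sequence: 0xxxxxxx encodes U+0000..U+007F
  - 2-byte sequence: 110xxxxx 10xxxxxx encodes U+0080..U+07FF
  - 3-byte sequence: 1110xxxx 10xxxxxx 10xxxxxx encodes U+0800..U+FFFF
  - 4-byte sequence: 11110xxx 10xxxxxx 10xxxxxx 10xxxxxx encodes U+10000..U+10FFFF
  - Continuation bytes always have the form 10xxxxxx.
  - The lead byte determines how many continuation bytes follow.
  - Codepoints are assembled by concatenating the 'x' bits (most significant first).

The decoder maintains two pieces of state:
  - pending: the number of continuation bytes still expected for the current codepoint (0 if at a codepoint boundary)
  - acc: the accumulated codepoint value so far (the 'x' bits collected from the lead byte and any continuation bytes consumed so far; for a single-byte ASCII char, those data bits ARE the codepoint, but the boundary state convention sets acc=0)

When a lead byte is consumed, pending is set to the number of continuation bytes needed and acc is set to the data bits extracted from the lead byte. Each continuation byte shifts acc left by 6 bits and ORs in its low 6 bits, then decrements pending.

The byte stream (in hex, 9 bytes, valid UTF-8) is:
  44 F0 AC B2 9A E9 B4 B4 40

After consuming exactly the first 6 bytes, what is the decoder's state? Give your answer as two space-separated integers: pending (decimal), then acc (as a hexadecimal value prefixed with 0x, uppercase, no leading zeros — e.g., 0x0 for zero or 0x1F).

Byte[0]=44: 1-byte. pending=0, acc=0x0
Byte[1]=F0: 4-byte lead. pending=3, acc=0x0
Byte[2]=AC: continuation. acc=(acc<<6)|0x2C=0x2C, pending=2
Byte[3]=B2: continuation. acc=(acc<<6)|0x32=0xB32, pending=1
Byte[4]=9A: continuation. acc=(acc<<6)|0x1A=0x2CC9A, pending=0
Byte[5]=E9: 3-byte lead. pending=2, acc=0x9

Answer: 2 0x9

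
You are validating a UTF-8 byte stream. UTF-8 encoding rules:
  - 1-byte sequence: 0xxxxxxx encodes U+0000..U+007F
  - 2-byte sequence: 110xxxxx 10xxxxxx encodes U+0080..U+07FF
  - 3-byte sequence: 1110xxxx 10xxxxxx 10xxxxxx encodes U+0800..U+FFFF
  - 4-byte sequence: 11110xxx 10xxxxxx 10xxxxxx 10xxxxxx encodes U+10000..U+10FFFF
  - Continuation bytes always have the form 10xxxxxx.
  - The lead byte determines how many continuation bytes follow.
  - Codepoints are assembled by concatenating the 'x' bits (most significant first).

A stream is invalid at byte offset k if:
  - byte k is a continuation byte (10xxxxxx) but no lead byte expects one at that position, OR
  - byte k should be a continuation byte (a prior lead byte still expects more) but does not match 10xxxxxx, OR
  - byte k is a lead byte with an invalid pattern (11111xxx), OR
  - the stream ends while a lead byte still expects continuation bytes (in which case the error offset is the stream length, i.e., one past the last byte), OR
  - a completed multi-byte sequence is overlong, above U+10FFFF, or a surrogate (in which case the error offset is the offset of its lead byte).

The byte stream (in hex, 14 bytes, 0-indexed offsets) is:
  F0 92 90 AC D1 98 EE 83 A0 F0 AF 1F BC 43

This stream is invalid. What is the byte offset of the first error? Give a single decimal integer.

Byte[0]=F0: 4-byte lead, need 3 cont bytes. acc=0x0
Byte[1]=92: continuation. acc=(acc<<6)|0x12=0x12
Byte[2]=90: continuation. acc=(acc<<6)|0x10=0x490
Byte[3]=AC: continuation. acc=(acc<<6)|0x2C=0x1242C
Completed: cp=U+1242C (starts at byte 0)
Byte[4]=D1: 2-byte lead, need 1 cont bytes. acc=0x11
Byte[5]=98: continuation. acc=(acc<<6)|0x18=0x458
Completed: cp=U+0458 (starts at byte 4)
Byte[6]=EE: 3-byte lead, need 2 cont bytes. acc=0xE
Byte[7]=83: continuation. acc=(acc<<6)|0x03=0x383
Byte[8]=A0: continuation. acc=(acc<<6)|0x20=0xE0E0
Completed: cp=U+E0E0 (starts at byte 6)
Byte[9]=F0: 4-byte lead, need 3 cont bytes. acc=0x0
Byte[10]=AF: continuation. acc=(acc<<6)|0x2F=0x2F
Byte[11]=1F: expected 10xxxxxx continuation. INVALID

Answer: 11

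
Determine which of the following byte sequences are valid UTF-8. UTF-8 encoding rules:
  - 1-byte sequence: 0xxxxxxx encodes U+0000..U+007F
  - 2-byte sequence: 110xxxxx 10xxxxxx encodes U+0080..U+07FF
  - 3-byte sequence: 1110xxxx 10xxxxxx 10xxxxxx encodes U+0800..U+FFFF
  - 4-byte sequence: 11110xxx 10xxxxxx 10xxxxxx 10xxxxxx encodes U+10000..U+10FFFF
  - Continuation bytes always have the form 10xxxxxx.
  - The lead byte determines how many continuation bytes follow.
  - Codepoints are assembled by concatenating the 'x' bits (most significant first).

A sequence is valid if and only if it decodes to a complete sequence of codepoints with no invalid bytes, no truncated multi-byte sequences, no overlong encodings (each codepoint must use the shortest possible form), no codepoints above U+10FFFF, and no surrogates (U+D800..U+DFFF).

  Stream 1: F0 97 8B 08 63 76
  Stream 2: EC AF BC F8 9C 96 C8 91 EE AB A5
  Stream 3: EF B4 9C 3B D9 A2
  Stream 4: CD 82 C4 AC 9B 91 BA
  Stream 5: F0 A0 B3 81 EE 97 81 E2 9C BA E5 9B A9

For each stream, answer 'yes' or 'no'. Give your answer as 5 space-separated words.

Answer: no no yes no yes

Derivation:
Stream 1: error at byte offset 3. INVALID
Stream 2: error at byte offset 3. INVALID
Stream 3: decodes cleanly. VALID
Stream 4: error at byte offset 4. INVALID
Stream 5: decodes cleanly. VALID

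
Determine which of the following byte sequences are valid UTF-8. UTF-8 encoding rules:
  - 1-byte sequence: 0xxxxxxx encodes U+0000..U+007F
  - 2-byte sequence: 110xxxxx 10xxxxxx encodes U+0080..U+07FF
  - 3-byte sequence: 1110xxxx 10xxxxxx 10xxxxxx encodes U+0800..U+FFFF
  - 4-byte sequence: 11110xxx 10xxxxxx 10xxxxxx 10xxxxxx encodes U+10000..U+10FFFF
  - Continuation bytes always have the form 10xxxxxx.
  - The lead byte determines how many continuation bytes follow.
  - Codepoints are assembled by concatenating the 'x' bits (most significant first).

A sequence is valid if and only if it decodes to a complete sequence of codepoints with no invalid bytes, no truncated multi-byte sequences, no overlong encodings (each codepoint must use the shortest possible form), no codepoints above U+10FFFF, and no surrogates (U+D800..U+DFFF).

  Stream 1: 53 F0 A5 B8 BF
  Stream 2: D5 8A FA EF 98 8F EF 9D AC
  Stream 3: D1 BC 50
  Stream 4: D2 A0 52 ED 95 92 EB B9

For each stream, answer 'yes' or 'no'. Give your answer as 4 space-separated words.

Stream 1: decodes cleanly. VALID
Stream 2: error at byte offset 2. INVALID
Stream 3: decodes cleanly. VALID
Stream 4: error at byte offset 8. INVALID

Answer: yes no yes no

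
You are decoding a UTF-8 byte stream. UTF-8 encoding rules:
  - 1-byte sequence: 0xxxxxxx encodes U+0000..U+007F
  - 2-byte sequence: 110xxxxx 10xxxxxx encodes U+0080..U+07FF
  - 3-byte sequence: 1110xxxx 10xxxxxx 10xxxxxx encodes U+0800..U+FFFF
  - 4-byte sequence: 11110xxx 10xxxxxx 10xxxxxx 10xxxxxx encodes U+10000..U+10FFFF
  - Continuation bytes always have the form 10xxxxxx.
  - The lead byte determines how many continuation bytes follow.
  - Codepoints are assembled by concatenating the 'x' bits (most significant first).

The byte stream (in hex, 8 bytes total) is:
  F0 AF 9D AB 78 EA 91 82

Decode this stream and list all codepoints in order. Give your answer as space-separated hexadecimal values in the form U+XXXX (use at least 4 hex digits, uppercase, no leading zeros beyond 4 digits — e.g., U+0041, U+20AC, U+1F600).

Answer: U+2F76B U+0078 U+A442

Derivation:
Byte[0]=F0: 4-byte lead, need 3 cont bytes. acc=0x0
Byte[1]=AF: continuation. acc=(acc<<6)|0x2F=0x2F
Byte[2]=9D: continuation. acc=(acc<<6)|0x1D=0xBDD
Byte[3]=AB: continuation. acc=(acc<<6)|0x2B=0x2F76B
Completed: cp=U+2F76B (starts at byte 0)
Byte[4]=78: 1-byte ASCII. cp=U+0078
Byte[5]=EA: 3-byte lead, need 2 cont bytes. acc=0xA
Byte[6]=91: continuation. acc=(acc<<6)|0x11=0x291
Byte[7]=82: continuation. acc=(acc<<6)|0x02=0xA442
Completed: cp=U+A442 (starts at byte 5)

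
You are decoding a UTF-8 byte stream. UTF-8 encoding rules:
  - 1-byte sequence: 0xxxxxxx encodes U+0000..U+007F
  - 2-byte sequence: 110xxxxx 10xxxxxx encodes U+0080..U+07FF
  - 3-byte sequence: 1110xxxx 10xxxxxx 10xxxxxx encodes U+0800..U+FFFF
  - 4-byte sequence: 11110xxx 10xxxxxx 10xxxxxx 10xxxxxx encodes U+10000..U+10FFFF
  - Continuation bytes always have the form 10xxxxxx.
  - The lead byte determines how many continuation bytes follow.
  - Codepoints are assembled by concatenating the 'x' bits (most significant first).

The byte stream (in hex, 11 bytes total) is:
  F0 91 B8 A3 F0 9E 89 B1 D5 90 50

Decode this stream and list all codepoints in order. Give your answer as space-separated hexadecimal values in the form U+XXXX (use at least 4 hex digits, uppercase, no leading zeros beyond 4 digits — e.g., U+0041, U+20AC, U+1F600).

Byte[0]=F0: 4-byte lead, need 3 cont bytes. acc=0x0
Byte[1]=91: continuation. acc=(acc<<6)|0x11=0x11
Byte[2]=B8: continuation. acc=(acc<<6)|0x38=0x478
Byte[3]=A3: continuation. acc=(acc<<6)|0x23=0x11E23
Completed: cp=U+11E23 (starts at byte 0)
Byte[4]=F0: 4-byte lead, need 3 cont bytes. acc=0x0
Byte[5]=9E: continuation. acc=(acc<<6)|0x1E=0x1E
Byte[6]=89: continuation. acc=(acc<<6)|0x09=0x789
Byte[7]=B1: continuation. acc=(acc<<6)|0x31=0x1E271
Completed: cp=U+1E271 (starts at byte 4)
Byte[8]=D5: 2-byte lead, need 1 cont bytes. acc=0x15
Byte[9]=90: continuation. acc=(acc<<6)|0x10=0x550
Completed: cp=U+0550 (starts at byte 8)
Byte[10]=50: 1-byte ASCII. cp=U+0050

Answer: U+11E23 U+1E271 U+0550 U+0050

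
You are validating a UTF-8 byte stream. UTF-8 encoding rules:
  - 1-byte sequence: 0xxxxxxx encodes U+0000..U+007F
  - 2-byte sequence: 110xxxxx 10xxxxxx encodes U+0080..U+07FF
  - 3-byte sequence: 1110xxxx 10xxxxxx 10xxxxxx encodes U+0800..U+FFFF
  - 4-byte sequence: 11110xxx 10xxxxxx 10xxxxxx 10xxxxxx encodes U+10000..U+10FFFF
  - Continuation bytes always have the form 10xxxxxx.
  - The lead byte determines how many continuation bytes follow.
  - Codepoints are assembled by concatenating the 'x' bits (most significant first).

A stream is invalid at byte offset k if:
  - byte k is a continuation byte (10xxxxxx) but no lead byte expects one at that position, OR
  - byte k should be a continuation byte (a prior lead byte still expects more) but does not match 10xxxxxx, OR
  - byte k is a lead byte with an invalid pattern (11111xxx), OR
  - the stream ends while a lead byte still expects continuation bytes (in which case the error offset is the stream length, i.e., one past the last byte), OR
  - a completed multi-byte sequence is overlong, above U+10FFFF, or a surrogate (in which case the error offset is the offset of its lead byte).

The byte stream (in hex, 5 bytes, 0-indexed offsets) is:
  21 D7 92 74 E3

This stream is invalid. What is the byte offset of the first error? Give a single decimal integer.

Byte[0]=21: 1-byte ASCII. cp=U+0021
Byte[1]=D7: 2-byte lead, need 1 cont bytes. acc=0x17
Byte[2]=92: continuation. acc=(acc<<6)|0x12=0x5D2
Completed: cp=U+05D2 (starts at byte 1)
Byte[3]=74: 1-byte ASCII. cp=U+0074
Byte[4]=E3: 3-byte lead, need 2 cont bytes. acc=0x3
Byte[5]: stream ended, expected continuation. INVALID

Answer: 5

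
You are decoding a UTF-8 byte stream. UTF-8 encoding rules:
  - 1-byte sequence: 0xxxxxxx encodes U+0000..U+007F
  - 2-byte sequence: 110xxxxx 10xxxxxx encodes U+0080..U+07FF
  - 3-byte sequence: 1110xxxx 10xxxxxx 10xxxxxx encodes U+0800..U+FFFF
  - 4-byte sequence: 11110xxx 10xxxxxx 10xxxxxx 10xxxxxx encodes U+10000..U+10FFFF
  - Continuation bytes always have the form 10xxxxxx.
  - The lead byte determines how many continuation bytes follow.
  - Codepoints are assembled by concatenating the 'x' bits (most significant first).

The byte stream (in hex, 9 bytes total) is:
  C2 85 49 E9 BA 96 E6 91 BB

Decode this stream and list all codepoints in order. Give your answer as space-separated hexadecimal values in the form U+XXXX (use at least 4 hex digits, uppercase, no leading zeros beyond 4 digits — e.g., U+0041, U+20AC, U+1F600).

Byte[0]=C2: 2-byte lead, need 1 cont bytes. acc=0x2
Byte[1]=85: continuation. acc=(acc<<6)|0x05=0x85
Completed: cp=U+0085 (starts at byte 0)
Byte[2]=49: 1-byte ASCII. cp=U+0049
Byte[3]=E9: 3-byte lead, need 2 cont bytes. acc=0x9
Byte[4]=BA: continuation. acc=(acc<<6)|0x3A=0x27A
Byte[5]=96: continuation. acc=(acc<<6)|0x16=0x9E96
Completed: cp=U+9E96 (starts at byte 3)
Byte[6]=E6: 3-byte lead, need 2 cont bytes. acc=0x6
Byte[7]=91: continuation. acc=(acc<<6)|0x11=0x191
Byte[8]=BB: continuation. acc=(acc<<6)|0x3B=0x647B
Completed: cp=U+647B (starts at byte 6)

Answer: U+0085 U+0049 U+9E96 U+647B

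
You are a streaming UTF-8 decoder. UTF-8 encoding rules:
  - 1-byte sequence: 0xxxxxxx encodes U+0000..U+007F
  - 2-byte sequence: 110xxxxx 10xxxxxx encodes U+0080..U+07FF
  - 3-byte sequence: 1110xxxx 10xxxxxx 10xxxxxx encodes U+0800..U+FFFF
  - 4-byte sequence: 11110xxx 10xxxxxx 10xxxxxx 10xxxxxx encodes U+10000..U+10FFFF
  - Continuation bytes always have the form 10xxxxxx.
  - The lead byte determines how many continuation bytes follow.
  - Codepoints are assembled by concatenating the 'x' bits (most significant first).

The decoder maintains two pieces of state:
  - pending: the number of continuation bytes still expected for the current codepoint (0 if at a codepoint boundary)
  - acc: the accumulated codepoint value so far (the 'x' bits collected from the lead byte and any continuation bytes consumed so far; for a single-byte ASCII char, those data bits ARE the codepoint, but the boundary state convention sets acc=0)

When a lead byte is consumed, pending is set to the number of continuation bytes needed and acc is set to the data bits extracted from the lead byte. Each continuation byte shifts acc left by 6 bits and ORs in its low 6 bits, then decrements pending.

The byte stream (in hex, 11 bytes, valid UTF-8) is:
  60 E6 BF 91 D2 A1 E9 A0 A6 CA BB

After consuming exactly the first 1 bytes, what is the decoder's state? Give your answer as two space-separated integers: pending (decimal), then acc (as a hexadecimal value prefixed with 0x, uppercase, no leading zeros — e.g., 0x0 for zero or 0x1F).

Byte[0]=60: 1-byte. pending=0, acc=0x0

Answer: 0 0x0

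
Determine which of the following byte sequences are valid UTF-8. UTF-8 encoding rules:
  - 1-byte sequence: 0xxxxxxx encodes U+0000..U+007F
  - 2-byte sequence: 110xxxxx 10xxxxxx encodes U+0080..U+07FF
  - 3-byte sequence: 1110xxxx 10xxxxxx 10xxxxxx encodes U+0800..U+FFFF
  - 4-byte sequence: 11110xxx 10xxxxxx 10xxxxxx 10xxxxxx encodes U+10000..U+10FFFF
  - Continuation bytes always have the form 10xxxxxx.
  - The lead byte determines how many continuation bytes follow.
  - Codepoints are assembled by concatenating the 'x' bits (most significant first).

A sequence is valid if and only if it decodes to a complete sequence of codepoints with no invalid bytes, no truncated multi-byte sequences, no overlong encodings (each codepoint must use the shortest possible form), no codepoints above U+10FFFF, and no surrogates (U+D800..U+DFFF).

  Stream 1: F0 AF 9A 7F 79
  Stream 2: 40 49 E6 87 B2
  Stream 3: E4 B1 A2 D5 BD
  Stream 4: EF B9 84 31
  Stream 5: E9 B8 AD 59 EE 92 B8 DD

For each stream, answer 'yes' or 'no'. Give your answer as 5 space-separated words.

Stream 1: error at byte offset 3. INVALID
Stream 2: decodes cleanly. VALID
Stream 3: decodes cleanly. VALID
Stream 4: decodes cleanly. VALID
Stream 5: error at byte offset 8. INVALID

Answer: no yes yes yes no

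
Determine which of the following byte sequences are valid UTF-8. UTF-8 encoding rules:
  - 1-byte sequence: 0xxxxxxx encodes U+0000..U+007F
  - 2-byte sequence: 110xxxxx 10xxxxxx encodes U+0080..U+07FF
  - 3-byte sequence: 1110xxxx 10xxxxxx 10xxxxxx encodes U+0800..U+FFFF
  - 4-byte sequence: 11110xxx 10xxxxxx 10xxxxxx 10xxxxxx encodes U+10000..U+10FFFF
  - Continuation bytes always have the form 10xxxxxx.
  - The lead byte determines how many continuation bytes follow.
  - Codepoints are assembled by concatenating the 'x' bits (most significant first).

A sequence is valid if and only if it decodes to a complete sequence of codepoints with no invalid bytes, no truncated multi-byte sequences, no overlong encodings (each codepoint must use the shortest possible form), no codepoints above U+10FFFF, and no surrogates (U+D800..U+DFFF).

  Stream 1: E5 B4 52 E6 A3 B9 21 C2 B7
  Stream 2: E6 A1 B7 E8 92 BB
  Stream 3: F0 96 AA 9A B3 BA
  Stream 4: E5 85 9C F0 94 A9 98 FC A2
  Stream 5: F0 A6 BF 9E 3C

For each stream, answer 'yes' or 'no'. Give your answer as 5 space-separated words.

Answer: no yes no no yes

Derivation:
Stream 1: error at byte offset 2. INVALID
Stream 2: decodes cleanly. VALID
Stream 3: error at byte offset 4. INVALID
Stream 4: error at byte offset 7. INVALID
Stream 5: decodes cleanly. VALID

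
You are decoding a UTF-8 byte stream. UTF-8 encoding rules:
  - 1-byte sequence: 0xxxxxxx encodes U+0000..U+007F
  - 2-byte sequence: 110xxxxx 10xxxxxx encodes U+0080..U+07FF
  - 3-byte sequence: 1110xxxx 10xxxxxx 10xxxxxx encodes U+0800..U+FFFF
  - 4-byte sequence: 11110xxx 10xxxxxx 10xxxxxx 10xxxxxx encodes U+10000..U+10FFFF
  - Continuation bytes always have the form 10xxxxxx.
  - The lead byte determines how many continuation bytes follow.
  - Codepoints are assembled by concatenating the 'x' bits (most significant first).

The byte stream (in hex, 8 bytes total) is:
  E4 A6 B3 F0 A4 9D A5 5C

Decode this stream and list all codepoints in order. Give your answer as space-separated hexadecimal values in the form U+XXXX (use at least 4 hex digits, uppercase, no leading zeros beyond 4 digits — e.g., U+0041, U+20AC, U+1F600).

Byte[0]=E4: 3-byte lead, need 2 cont bytes. acc=0x4
Byte[1]=A6: continuation. acc=(acc<<6)|0x26=0x126
Byte[2]=B3: continuation. acc=(acc<<6)|0x33=0x49B3
Completed: cp=U+49B3 (starts at byte 0)
Byte[3]=F0: 4-byte lead, need 3 cont bytes. acc=0x0
Byte[4]=A4: continuation. acc=(acc<<6)|0x24=0x24
Byte[5]=9D: continuation. acc=(acc<<6)|0x1D=0x91D
Byte[6]=A5: continuation. acc=(acc<<6)|0x25=0x24765
Completed: cp=U+24765 (starts at byte 3)
Byte[7]=5C: 1-byte ASCII. cp=U+005C

Answer: U+49B3 U+24765 U+005C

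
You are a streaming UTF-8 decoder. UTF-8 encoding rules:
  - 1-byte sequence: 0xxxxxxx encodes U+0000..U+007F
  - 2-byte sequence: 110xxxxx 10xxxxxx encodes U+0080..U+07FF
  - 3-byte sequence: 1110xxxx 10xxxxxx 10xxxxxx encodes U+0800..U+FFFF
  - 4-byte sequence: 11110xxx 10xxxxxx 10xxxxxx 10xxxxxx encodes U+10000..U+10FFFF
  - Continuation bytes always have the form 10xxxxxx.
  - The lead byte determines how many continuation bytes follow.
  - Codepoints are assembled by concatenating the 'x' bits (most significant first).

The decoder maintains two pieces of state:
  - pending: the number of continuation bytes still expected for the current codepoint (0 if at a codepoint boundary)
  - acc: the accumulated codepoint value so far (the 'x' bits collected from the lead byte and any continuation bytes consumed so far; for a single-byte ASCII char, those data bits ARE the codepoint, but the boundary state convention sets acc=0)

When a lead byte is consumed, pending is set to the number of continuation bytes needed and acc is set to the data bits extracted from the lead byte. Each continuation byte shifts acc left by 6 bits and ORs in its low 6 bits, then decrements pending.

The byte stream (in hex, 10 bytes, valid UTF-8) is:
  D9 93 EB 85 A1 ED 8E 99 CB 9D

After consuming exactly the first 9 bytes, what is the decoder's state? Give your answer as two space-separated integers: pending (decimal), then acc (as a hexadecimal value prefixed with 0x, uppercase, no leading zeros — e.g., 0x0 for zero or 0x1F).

Byte[0]=D9: 2-byte lead. pending=1, acc=0x19
Byte[1]=93: continuation. acc=(acc<<6)|0x13=0x653, pending=0
Byte[2]=EB: 3-byte lead. pending=2, acc=0xB
Byte[3]=85: continuation. acc=(acc<<6)|0x05=0x2C5, pending=1
Byte[4]=A1: continuation. acc=(acc<<6)|0x21=0xB161, pending=0
Byte[5]=ED: 3-byte lead. pending=2, acc=0xD
Byte[6]=8E: continuation. acc=(acc<<6)|0x0E=0x34E, pending=1
Byte[7]=99: continuation. acc=(acc<<6)|0x19=0xD399, pending=0
Byte[8]=CB: 2-byte lead. pending=1, acc=0xB

Answer: 1 0xB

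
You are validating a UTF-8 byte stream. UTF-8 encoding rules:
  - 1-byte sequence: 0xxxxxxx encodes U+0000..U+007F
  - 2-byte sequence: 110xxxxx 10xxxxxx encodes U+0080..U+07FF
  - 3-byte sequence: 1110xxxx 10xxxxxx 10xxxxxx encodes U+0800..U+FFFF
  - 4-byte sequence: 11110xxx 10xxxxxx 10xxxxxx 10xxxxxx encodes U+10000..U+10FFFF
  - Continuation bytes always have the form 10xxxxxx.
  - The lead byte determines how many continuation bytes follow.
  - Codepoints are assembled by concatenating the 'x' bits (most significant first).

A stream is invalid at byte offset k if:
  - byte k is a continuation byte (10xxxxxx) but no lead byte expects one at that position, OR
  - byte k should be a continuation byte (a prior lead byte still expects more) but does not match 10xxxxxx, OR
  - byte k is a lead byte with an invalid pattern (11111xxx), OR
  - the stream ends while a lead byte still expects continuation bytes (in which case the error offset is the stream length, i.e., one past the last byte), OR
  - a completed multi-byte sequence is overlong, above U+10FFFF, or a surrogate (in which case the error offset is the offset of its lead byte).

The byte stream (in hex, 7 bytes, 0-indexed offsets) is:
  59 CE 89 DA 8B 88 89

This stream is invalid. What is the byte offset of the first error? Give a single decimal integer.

Byte[0]=59: 1-byte ASCII. cp=U+0059
Byte[1]=CE: 2-byte lead, need 1 cont bytes. acc=0xE
Byte[2]=89: continuation. acc=(acc<<6)|0x09=0x389
Completed: cp=U+0389 (starts at byte 1)
Byte[3]=DA: 2-byte lead, need 1 cont bytes. acc=0x1A
Byte[4]=8B: continuation. acc=(acc<<6)|0x0B=0x68B
Completed: cp=U+068B (starts at byte 3)
Byte[5]=88: INVALID lead byte (not 0xxx/110x/1110/11110)

Answer: 5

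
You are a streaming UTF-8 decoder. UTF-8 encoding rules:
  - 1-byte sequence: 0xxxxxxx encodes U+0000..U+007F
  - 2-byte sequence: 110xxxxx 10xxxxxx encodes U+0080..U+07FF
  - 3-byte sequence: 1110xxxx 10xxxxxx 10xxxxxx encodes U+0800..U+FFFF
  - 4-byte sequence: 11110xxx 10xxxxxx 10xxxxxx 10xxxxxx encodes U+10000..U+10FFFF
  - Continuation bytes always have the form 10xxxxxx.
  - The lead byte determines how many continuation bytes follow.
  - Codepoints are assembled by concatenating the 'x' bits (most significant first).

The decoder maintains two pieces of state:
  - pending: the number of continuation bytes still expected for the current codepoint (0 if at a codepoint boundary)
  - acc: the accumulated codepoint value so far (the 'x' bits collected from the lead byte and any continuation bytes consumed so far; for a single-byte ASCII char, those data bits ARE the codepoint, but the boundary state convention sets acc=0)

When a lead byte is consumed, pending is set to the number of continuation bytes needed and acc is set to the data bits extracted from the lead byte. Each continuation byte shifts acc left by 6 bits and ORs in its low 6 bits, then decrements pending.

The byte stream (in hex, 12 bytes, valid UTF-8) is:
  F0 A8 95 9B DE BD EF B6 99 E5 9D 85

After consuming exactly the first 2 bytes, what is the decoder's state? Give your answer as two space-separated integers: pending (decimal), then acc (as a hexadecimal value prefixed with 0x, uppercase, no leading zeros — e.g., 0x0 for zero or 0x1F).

Byte[0]=F0: 4-byte lead. pending=3, acc=0x0
Byte[1]=A8: continuation. acc=(acc<<6)|0x28=0x28, pending=2

Answer: 2 0x28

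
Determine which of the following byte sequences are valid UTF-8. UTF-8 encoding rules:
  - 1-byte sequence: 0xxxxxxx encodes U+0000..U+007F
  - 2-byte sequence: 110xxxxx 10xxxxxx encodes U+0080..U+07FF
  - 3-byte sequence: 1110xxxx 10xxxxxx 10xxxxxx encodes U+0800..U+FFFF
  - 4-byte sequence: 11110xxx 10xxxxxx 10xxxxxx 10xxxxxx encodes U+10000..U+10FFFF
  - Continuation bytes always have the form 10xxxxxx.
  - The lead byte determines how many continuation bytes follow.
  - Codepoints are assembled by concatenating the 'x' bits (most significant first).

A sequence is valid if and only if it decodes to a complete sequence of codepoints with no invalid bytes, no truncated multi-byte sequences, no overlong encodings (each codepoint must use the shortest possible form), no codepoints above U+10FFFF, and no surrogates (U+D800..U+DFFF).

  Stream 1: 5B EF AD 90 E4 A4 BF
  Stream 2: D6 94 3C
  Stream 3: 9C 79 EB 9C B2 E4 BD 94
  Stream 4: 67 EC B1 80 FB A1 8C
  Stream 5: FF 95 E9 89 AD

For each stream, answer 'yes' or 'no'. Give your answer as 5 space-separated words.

Stream 1: decodes cleanly. VALID
Stream 2: decodes cleanly. VALID
Stream 3: error at byte offset 0. INVALID
Stream 4: error at byte offset 4. INVALID
Stream 5: error at byte offset 0. INVALID

Answer: yes yes no no no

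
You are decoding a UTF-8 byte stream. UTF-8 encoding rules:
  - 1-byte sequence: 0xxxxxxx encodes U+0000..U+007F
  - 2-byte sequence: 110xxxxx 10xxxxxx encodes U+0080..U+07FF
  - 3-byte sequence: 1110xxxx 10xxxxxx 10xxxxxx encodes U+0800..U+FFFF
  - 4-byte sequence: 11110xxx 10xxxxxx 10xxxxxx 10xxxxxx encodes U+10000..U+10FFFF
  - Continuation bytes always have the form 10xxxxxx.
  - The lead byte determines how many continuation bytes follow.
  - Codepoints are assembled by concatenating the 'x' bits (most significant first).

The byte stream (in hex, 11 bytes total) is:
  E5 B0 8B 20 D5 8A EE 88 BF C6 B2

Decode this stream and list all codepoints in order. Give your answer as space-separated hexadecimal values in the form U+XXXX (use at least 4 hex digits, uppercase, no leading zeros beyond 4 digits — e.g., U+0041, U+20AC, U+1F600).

Answer: U+5C0B U+0020 U+054A U+E23F U+01B2

Derivation:
Byte[0]=E5: 3-byte lead, need 2 cont bytes. acc=0x5
Byte[1]=B0: continuation. acc=(acc<<6)|0x30=0x170
Byte[2]=8B: continuation. acc=(acc<<6)|0x0B=0x5C0B
Completed: cp=U+5C0B (starts at byte 0)
Byte[3]=20: 1-byte ASCII. cp=U+0020
Byte[4]=D5: 2-byte lead, need 1 cont bytes. acc=0x15
Byte[5]=8A: continuation. acc=(acc<<6)|0x0A=0x54A
Completed: cp=U+054A (starts at byte 4)
Byte[6]=EE: 3-byte lead, need 2 cont bytes. acc=0xE
Byte[7]=88: continuation. acc=(acc<<6)|0x08=0x388
Byte[8]=BF: continuation. acc=(acc<<6)|0x3F=0xE23F
Completed: cp=U+E23F (starts at byte 6)
Byte[9]=C6: 2-byte lead, need 1 cont bytes. acc=0x6
Byte[10]=B2: continuation. acc=(acc<<6)|0x32=0x1B2
Completed: cp=U+01B2 (starts at byte 9)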